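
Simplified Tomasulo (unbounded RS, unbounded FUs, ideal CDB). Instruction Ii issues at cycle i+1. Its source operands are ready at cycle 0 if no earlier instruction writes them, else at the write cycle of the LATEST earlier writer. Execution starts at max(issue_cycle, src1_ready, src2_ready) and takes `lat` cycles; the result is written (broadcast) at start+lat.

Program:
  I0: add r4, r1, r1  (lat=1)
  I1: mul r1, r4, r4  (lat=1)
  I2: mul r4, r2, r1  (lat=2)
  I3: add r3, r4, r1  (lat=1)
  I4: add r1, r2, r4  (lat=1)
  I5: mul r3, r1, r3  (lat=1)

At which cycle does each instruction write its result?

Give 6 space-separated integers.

Answer: 2 3 5 6 6 7

Derivation:
I0 add r4: issue@1 deps=(None,None) exec_start@1 write@2
I1 mul r1: issue@2 deps=(0,0) exec_start@2 write@3
I2 mul r4: issue@3 deps=(None,1) exec_start@3 write@5
I3 add r3: issue@4 deps=(2,1) exec_start@5 write@6
I4 add r1: issue@5 deps=(None,2) exec_start@5 write@6
I5 mul r3: issue@6 deps=(4,3) exec_start@6 write@7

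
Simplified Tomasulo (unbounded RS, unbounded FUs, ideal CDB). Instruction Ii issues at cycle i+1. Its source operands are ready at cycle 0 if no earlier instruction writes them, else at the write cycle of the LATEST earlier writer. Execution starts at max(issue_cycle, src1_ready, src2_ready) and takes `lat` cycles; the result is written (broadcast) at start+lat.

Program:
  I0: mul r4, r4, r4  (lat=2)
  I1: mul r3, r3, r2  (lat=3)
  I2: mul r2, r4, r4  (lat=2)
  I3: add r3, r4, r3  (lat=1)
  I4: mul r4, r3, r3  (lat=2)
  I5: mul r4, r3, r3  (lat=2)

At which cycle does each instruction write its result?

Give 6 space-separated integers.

Answer: 3 5 5 6 8 8

Derivation:
I0 mul r4: issue@1 deps=(None,None) exec_start@1 write@3
I1 mul r3: issue@2 deps=(None,None) exec_start@2 write@5
I2 mul r2: issue@3 deps=(0,0) exec_start@3 write@5
I3 add r3: issue@4 deps=(0,1) exec_start@5 write@6
I4 mul r4: issue@5 deps=(3,3) exec_start@6 write@8
I5 mul r4: issue@6 deps=(3,3) exec_start@6 write@8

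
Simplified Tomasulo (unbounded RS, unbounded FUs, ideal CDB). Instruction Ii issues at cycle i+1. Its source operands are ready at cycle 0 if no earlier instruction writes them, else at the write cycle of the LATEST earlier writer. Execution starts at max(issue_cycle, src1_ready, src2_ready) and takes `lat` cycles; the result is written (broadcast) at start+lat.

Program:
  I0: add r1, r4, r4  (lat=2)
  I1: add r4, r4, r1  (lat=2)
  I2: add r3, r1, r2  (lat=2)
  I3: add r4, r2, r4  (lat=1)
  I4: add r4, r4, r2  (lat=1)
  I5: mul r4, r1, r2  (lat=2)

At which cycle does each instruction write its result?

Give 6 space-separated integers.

I0 add r1: issue@1 deps=(None,None) exec_start@1 write@3
I1 add r4: issue@2 deps=(None,0) exec_start@3 write@5
I2 add r3: issue@3 deps=(0,None) exec_start@3 write@5
I3 add r4: issue@4 deps=(None,1) exec_start@5 write@6
I4 add r4: issue@5 deps=(3,None) exec_start@6 write@7
I5 mul r4: issue@6 deps=(0,None) exec_start@6 write@8

Answer: 3 5 5 6 7 8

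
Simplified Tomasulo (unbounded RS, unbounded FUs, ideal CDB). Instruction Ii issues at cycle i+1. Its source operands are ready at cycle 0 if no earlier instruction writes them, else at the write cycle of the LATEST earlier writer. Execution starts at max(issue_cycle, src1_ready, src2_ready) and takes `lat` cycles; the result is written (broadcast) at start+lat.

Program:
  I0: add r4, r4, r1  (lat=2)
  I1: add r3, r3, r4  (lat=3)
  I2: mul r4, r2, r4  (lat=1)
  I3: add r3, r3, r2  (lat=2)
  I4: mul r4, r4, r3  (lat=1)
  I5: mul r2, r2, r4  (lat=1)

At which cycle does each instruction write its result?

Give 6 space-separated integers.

I0 add r4: issue@1 deps=(None,None) exec_start@1 write@3
I1 add r3: issue@2 deps=(None,0) exec_start@3 write@6
I2 mul r4: issue@3 deps=(None,0) exec_start@3 write@4
I3 add r3: issue@4 deps=(1,None) exec_start@6 write@8
I4 mul r4: issue@5 deps=(2,3) exec_start@8 write@9
I5 mul r2: issue@6 deps=(None,4) exec_start@9 write@10

Answer: 3 6 4 8 9 10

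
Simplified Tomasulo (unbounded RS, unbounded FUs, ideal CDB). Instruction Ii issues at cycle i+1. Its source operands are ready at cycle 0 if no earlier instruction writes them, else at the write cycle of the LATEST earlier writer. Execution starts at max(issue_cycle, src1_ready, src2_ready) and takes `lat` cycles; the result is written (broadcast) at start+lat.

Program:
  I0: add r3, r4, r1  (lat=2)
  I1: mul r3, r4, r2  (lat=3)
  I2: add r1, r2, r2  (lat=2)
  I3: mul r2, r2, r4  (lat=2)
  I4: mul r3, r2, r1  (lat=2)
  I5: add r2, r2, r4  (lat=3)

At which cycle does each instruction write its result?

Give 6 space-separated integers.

Answer: 3 5 5 6 8 9

Derivation:
I0 add r3: issue@1 deps=(None,None) exec_start@1 write@3
I1 mul r3: issue@2 deps=(None,None) exec_start@2 write@5
I2 add r1: issue@3 deps=(None,None) exec_start@3 write@5
I3 mul r2: issue@4 deps=(None,None) exec_start@4 write@6
I4 mul r3: issue@5 deps=(3,2) exec_start@6 write@8
I5 add r2: issue@6 deps=(3,None) exec_start@6 write@9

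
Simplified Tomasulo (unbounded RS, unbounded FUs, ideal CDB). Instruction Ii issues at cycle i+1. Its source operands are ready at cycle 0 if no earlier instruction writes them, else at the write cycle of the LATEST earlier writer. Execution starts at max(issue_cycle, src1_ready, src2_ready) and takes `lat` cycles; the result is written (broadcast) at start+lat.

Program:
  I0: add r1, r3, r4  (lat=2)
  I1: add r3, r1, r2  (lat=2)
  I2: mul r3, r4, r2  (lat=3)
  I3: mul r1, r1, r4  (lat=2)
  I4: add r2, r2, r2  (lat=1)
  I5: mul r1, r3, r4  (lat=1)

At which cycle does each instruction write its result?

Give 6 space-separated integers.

I0 add r1: issue@1 deps=(None,None) exec_start@1 write@3
I1 add r3: issue@2 deps=(0,None) exec_start@3 write@5
I2 mul r3: issue@3 deps=(None,None) exec_start@3 write@6
I3 mul r1: issue@4 deps=(0,None) exec_start@4 write@6
I4 add r2: issue@5 deps=(None,None) exec_start@5 write@6
I5 mul r1: issue@6 deps=(2,None) exec_start@6 write@7

Answer: 3 5 6 6 6 7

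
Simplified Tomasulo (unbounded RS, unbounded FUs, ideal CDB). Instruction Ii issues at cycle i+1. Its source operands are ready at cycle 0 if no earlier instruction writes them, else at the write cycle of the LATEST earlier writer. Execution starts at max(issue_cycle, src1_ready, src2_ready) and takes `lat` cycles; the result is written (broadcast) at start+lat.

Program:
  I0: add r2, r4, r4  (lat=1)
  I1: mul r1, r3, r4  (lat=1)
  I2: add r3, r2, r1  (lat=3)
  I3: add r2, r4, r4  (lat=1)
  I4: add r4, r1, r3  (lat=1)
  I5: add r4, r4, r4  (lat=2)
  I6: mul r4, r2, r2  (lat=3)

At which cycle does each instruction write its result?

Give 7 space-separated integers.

Answer: 2 3 6 5 7 9 10

Derivation:
I0 add r2: issue@1 deps=(None,None) exec_start@1 write@2
I1 mul r1: issue@2 deps=(None,None) exec_start@2 write@3
I2 add r3: issue@3 deps=(0,1) exec_start@3 write@6
I3 add r2: issue@4 deps=(None,None) exec_start@4 write@5
I4 add r4: issue@5 deps=(1,2) exec_start@6 write@7
I5 add r4: issue@6 deps=(4,4) exec_start@7 write@9
I6 mul r4: issue@7 deps=(3,3) exec_start@7 write@10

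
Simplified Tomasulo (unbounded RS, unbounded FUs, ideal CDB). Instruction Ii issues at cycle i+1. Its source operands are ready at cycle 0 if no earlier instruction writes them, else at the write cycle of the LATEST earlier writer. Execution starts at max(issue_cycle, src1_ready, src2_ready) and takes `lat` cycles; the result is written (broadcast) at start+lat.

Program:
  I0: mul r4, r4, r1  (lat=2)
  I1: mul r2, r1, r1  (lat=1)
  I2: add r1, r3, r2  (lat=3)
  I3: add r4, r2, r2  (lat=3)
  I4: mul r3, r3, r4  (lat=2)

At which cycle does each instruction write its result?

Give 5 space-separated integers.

I0 mul r4: issue@1 deps=(None,None) exec_start@1 write@3
I1 mul r2: issue@2 deps=(None,None) exec_start@2 write@3
I2 add r1: issue@3 deps=(None,1) exec_start@3 write@6
I3 add r4: issue@4 deps=(1,1) exec_start@4 write@7
I4 mul r3: issue@5 deps=(None,3) exec_start@7 write@9

Answer: 3 3 6 7 9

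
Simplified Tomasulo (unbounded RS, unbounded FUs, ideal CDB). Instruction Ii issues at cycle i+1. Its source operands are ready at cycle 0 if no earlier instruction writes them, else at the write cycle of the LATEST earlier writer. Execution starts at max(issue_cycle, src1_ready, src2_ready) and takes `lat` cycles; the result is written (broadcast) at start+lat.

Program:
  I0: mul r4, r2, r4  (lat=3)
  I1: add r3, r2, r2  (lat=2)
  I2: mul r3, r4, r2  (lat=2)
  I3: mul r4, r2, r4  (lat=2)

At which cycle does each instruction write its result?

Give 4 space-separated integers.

I0 mul r4: issue@1 deps=(None,None) exec_start@1 write@4
I1 add r3: issue@2 deps=(None,None) exec_start@2 write@4
I2 mul r3: issue@3 deps=(0,None) exec_start@4 write@6
I3 mul r4: issue@4 deps=(None,0) exec_start@4 write@6

Answer: 4 4 6 6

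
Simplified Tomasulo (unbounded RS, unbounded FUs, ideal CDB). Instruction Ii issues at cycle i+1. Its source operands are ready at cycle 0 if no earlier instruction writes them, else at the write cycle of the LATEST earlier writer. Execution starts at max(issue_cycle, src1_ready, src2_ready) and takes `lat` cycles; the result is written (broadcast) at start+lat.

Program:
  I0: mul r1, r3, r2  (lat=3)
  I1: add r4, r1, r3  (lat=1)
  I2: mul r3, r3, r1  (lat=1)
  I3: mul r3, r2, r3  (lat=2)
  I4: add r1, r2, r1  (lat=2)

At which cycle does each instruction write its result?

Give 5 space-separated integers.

I0 mul r1: issue@1 deps=(None,None) exec_start@1 write@4
I1 add r4: issue@2 deps=(0,None) exec_start@4 write@5
I2 mul r3: issue@3 deps=(None,0) exec_start@4 write@5
I3 mul r3: issue@4 deps=(None,2) exec_start@5 write@7
I4 add r1: issue@5 deps=(None,0) exec_start@5 write@7

Answer: 4 5 5 7 7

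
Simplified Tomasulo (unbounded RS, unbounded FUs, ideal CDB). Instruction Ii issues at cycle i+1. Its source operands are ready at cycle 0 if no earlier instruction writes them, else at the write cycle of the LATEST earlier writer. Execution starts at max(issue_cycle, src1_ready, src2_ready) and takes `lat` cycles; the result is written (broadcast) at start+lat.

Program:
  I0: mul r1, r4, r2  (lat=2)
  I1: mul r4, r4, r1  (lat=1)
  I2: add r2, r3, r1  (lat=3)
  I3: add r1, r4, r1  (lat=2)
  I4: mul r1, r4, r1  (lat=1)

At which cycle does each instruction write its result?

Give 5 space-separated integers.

Answer: 3 4 6 6 7

Derivation:
I0 mul r1: issue@1 deps=(None,None) exec_start@1 write@3
I1 mul r4: issue@2 deps=(None,0) exec_start@3 write@4
I2 add r2: issue@3 deps=(None,0) exec_start@3 write@6
I3 add r1: issue@4 deps=(1,0) exec_start@4 write@6
I4 mul r1: issue@5 deps=(1,3) exec_start@6 write@7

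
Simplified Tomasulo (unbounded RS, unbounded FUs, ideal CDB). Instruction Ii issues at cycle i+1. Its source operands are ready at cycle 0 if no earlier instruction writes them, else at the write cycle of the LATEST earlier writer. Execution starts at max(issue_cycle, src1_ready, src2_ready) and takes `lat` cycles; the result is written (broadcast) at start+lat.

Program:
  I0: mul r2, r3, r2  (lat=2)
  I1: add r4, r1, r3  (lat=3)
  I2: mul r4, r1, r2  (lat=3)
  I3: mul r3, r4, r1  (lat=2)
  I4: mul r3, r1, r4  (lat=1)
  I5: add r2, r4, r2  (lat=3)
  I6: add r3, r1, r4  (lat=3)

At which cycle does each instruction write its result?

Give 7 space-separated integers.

Answer: 3 5 6 8 7 9 10

Derivation:
I0 mul r2: issue@1 deps=(None,None) exec_start@1 write@3
I1 add r4: issue@2 deps=(None,None) exec_start@2 write@5
I2 mul r4: issue@3 deps=(None,0) exec_start@3 write@6
I3 mul r3: issue@4 deps=(2,None) exec_start@6 write@8
I4 mul r3: issue@5 deps=(None,2) exec_start@6 write@7
I5 add r2: issue@6 deps=(2,0) exec_start@6 write@9
I6 add r3: issue@7 deps=(None,2) exec_start@7 write@10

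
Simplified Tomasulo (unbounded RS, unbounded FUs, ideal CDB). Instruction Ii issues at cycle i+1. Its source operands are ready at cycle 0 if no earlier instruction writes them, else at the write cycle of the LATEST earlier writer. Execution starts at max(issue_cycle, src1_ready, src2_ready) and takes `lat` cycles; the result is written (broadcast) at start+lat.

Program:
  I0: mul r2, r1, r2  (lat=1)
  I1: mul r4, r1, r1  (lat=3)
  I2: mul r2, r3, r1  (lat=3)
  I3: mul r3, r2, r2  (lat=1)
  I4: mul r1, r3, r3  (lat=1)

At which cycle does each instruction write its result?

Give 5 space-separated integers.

I0 mul r2: issue@1 deps=(None,None) exec_start@1 write@2
I1 mul r4: issue@2 deps=(None,None) exec_start@2 write@5
I2 mul r2: issue@3 deps=(None,None) exec_start@3 write@6
I3 mul r3: issue@4 deps=(2,2) exec_start@6 write@7
I4 mul r1: issue@5 deps=(3,3) exec_start@7 write@8

Answer: 2 5 6 7 8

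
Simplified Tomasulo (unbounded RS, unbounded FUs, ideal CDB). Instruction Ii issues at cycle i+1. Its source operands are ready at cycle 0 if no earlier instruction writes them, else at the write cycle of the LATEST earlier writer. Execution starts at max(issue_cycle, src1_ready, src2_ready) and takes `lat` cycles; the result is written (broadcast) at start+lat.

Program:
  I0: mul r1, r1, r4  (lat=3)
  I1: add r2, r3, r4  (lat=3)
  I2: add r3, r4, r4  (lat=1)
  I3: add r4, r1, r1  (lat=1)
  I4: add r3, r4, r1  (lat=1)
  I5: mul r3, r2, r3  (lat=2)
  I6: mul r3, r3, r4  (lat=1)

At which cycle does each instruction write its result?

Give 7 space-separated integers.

I0 mul r1: issue@1 deps=(None,None) exec_start@1 write@4
I1 add r2: issue@2 deps=(None,None) exec_start@2 write@5
I2 add r3: issue@3 deps=(None,None) exec_start@3 write@4
I3 add r4: issue@4 deps=(0,0) exec_start@4 write@5
I4 add r3: issue@5 deps=(3,0) exec_start@5 write@6
I5 mul r3: issue@6 deps=(1,4) exec_start@6 write@8
I6 mul r3: issue@7 deps=(5,3) exec_start@8 write@9

Answer: 4 5 4 5 6 8 9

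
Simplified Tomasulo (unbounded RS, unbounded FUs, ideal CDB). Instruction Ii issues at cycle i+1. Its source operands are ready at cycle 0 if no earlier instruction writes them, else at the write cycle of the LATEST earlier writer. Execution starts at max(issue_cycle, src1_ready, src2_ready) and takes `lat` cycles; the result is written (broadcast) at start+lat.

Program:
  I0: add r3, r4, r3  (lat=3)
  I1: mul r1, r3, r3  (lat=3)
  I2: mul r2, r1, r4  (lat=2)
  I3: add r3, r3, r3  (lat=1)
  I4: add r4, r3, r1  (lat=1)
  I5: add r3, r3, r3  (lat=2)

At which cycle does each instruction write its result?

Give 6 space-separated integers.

Answer: 4 7 9 5 8 8

Derivation:
I0 add r3: issue@1 deps=(None,None) exec_start@1 write@4
I1 mul r1: issue@2 deps=(0,0) exec_start@4 write@7
I2 mul r2: issue@3 deps=(1,None) exec_start@7 write@9
I3 add r3: issue@4 deps=(0,0) exec_start@4 write@5
I4 add r4: issue@5 deps=(3,1) exec_start@7 write@8
I5 add r3: issue@6 deps=(3,3) exec_start@6 write@8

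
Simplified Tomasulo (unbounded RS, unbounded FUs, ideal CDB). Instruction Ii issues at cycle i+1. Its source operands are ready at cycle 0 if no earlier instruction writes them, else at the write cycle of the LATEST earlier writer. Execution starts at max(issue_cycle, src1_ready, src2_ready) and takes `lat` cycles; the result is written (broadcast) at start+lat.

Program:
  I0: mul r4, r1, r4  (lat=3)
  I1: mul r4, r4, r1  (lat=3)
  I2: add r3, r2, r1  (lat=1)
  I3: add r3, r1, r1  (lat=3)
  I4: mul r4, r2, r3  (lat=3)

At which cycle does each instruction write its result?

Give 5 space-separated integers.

Answer: 4 7 4 7 10

Derivation:
I0 mul r4: issue@1 deps=(None,None) exec_start@1 write@4
I1 mul r4: issue@2 deps=(0,None) exec_start@4 write@7
I2 add r3: issue@3 deps=(None,None) exec_start@3 write@4
I3 add r3: issue@4 deps=(None,None) exec_start@4 write@7
I4 mul r4: issue@5 deps=(None,3) exec_start@7 write@10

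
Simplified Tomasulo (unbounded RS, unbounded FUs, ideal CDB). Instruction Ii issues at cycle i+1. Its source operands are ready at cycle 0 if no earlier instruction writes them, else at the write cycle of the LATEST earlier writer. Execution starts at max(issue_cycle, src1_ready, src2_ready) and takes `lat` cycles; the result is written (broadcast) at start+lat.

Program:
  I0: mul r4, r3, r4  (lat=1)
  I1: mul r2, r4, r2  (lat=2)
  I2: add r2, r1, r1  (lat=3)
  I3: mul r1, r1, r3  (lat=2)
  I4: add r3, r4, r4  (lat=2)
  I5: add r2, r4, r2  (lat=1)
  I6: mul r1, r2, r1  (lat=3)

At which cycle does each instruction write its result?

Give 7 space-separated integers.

I0 mul r4: issue@1 deps=(None,None) exec_start@1 write@2
I1 mul r2: issue@2 deps=(0,None) exec_start@2 write@4
I2 add r2: issue@3 deps=(None,None) exec_start@3 write@6
I3 mul r1: issue@4 deps=(None,None) exec_start@4 write@6
I4 add r3: issue@5 deps=(0,0) exec_start@5 write@7
I5 add r2: issue@6 deps=(0,2) exec_start@6 write@7
I6 mul r1: issue@7 deps=(5,3) exec_start@7 write@10

Answer: 2 4 6 6 7 7 10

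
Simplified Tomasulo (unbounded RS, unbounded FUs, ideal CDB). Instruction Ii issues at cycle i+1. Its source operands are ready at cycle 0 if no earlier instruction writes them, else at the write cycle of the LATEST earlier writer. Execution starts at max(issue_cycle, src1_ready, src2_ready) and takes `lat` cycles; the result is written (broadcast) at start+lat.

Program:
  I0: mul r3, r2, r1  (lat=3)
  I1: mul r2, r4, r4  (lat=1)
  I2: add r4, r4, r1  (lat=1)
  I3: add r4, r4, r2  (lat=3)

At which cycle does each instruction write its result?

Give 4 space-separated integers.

Answer: 4 3 4 7

Derivation:
I0 mul r3: issue@1 deps=(None,None) exec_start@1 write@4
I1 mul r2: issue@2 deps=(None,None) exec_start@2 write@3
I2 add r4: issue@3 deps=(None,None) exec_start@3 write@4
I3 add r4: issue@4 deps=(2,1) exec_start@4 write@7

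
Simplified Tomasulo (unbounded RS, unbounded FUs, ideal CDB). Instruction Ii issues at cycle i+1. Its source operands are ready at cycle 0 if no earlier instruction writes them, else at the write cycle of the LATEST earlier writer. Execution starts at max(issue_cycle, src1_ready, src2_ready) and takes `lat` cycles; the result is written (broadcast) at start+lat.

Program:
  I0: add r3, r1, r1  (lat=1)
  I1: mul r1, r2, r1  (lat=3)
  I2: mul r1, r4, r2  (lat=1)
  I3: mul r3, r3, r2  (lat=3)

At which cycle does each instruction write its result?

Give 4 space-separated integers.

I0 add r3: issue@1 deps=(None,None) exec_start@1 write@2
I1 mul r1: issue@2 deps=(None,None) exec_start@2 write@5
I2 mul r1: issue@3 deps=(None,None) exec_start@3 write@4
I3 mul r3: issue@4 deps=(0,None) exec_start@4 write@7

Answer: 2 5 4 7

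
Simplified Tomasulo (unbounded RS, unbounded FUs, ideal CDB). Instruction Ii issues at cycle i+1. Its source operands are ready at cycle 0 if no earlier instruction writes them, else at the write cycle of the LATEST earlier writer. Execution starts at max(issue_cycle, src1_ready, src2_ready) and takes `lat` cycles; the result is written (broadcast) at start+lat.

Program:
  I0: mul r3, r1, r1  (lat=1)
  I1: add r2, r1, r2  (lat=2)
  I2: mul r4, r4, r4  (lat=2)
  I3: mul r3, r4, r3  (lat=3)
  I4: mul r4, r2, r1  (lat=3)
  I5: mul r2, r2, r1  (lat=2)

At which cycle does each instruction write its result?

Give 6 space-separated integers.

I0 mul r3: issue@1 deps=(None,None) exec_start@1 write@2
I1 add r2: issue@2 deps=(None,None) exec_start@2 write@4
I2 mul r4: issue@3 deps=(None,None) exec_start@3 write@5
I3 mul r3: issue@4 deps=(2,0) exec_start@5 write@8
I4 mul r4: issue@5 deps=(1,None) exec_start@5 write@8
I5 mul r2: issue@6 deps=(1,None) exec_start@6 write@8

Answer: 2 4 5 8 8 8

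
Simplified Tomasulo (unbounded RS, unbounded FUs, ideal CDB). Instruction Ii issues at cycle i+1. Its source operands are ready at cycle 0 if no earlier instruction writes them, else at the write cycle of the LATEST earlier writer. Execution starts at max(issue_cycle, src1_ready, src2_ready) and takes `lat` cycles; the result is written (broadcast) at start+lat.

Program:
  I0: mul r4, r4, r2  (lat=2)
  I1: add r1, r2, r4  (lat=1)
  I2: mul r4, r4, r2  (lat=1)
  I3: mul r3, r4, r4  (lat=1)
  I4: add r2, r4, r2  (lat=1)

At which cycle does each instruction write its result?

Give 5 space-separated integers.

Answer: 3 4 4 5 6

Derivation:
I0 mul r4: issue@1 deps=(None,None) exec_start@1 write@3
I1 add r1: issue@2 deps=(None,0) exec_start@3 write@4
I2 mul r4: issue@3 deps=(0,None) exec_start@3 write@4
I3 mul r3: issue@4 deps=(2,2) exec_start@4 write@5
I4 add r2: issue@5 deps=(2,None) exec_start@5 write@6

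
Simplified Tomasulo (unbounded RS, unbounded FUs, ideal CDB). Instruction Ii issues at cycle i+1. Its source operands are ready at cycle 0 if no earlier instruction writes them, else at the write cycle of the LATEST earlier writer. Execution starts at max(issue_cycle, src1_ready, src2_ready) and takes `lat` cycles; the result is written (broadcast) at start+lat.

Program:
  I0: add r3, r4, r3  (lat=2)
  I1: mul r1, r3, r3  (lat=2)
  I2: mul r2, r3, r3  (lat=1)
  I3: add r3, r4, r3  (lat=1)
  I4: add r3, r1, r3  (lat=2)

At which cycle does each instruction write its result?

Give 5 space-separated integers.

I0 add r3: issue@1 deps=(None,None) exec_start@1 write@3
I1 mul r1: issue@2 deps=(0,0) exec_start@3 write@5
I2 mul r2: issue@3 deps=(0,0) exec_start@3 write@4
I3 add r3: issue@4 deps=(None,0) exec_start@4 write@5
I4 add r3: issue@5 deps=(1,3) exec_start@5 write@7

Answer: 3 5 4 5 7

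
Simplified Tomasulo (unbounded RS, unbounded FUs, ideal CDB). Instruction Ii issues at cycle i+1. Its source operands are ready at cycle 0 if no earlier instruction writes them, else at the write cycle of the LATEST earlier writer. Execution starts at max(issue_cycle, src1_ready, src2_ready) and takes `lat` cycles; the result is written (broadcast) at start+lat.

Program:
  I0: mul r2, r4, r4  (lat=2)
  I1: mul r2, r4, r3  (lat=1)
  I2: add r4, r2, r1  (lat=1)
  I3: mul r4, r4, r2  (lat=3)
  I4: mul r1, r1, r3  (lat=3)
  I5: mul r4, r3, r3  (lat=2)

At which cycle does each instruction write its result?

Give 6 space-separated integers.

Answer: 3 3 4 7 8 8

Derivation:
I0 mul r2: issue@1 deps=(None,None) exec_start@1 write@3
I1 mul r2: issue@2 deps=(None,None) exec_start@2 write@3
I2 add r4: issue@3 deps=(1,None) exec_start@3 write@4
I3 mul r4: issue@4 deps=(2,1) exec_start@4 write@7
I4 mul r1: issue@5 deps=(None,None) exec_start@5 write@8
I5 mul r4: issue@6 deps=(None,None) exec_start@6 write@8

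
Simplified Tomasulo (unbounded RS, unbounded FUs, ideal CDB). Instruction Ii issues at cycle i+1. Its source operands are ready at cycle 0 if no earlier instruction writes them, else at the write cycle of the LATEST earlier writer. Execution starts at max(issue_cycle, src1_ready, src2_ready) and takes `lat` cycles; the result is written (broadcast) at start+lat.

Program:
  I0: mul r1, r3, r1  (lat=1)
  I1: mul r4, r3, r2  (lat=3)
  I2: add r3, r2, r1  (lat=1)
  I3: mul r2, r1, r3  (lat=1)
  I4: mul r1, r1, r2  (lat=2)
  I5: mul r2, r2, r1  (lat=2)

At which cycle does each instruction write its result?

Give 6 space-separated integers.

I0 mul r1: issue@1 deps=(None,None) exec_start@1 write@2
I1 mul r4: issue@2 deps=(None,None) exec_start@2 write@5
I2 add r3: issue@3 deps=(None,0) exec_start@3 write@4
I3 mul r2: issue@4 deps=(0,2) exec_start@4 write@5
I4 mul r1: issue@5 deps=(0,3) exec_start@5 write@7
I5 mul r2: issue@6 deps=(3,4) exec_start@7 write@9

Answer: 2 5 4 5 7 9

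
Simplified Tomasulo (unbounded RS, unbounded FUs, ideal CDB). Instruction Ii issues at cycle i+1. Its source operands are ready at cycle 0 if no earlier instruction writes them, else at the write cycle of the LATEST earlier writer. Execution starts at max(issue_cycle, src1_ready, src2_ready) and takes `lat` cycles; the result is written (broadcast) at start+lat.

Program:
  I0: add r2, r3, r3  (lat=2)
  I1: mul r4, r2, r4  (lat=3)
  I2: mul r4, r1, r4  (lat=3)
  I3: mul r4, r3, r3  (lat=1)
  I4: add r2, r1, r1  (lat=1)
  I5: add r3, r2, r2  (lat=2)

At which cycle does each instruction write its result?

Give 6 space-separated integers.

Answer: 3 6 9 5 6 8

Derivation:
I0 add r2: issue@1 deps=(None,None) exec_start@1 write@3
I1 mul r4: issue@2 deps=(0,None) exec_start@3 write@6
I2 mul r4: issue@3 deps=(None,1) exec_start@6 write@9
I3 mul r4: issue@4 deps=(None,None) exec_start@4 write@5
I4 add r2: issue@5 deps=(None,None) exec_start@5 write@6
I5 add r3: issue@6 deps=(4,4) exec_start@6 write@8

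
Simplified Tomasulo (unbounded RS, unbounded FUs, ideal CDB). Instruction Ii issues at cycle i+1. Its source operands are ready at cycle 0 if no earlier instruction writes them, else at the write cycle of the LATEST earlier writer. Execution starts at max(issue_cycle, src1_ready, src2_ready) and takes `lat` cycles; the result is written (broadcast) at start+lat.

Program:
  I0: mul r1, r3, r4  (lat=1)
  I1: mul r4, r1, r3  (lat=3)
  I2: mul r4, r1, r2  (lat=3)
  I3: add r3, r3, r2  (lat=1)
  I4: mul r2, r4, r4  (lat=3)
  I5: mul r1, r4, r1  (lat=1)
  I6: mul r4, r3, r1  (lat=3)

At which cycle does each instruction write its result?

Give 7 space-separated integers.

Answer: 2 5 6 5 9 7 10

Derivation:
I0 mul r1: issue@1 deps=(None,None) exec_start@1 write@2
I1 mul r4: issue@2 deps=(0,None) exec_start@2 write@5
I2 mul r4: issue@3 deps=(0,None) exec_start@3 write@6
I3 add r3: issue@4 deps=(None,None) exec_start@4 write@5
I4 mul r2: issue@5 deps=(2,2) exec_start@6 write@9
I5 mul r1: issue@6 deps=(2,0) exec_start@6 write@7
I6 mul r4: issue@7 deps=(3,5) exec_start@7 write@10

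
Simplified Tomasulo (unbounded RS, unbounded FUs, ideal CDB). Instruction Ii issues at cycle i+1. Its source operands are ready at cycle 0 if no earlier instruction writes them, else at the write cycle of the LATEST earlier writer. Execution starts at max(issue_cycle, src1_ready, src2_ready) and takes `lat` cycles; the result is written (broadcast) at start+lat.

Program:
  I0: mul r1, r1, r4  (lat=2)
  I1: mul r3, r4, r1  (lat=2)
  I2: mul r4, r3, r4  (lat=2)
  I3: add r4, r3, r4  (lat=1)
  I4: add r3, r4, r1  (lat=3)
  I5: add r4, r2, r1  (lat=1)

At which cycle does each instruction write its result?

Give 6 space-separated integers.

I0 mul r1: issue@1 deps=(None,None) exec_start@1 write@3
I1 mul r3: issue@2 deps=(None,0) exec_start@3 write@5
I2 mul r4: issue@3 deps=(1,None) exec_start@5 write@7
I3 add r4: issue@4 deps=(1,2) exec_start@7 write@8
I4 add r3: issue@5 deps=(3,0) exec_start@8 write@11
I5 add r4: issue@6 deps=(None,0) exec_start@6 write@7

Answer: 3 5 7 8 11 7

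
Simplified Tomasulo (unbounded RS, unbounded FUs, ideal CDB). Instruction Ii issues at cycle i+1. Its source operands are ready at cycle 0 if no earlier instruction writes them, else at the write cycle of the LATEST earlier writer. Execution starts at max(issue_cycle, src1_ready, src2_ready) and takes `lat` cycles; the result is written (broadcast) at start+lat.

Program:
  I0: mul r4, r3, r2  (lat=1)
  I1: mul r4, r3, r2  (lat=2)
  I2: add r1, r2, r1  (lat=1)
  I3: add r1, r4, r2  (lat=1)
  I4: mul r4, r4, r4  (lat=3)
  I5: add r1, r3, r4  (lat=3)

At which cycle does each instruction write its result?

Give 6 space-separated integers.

Answer: 2 4 4 5 8 11

Derivation:
I0 mul r4: issue@1 deps=(None,None) exec_start@1 write@2
I1 mul r4: issue@2 deps=(None,None) exec_start@2 write@4
I2 add r1: issue@3 deps=(None,None) exec_start@3 write@4
I3 add r1: issue@4 deps=(1,None) exec_start@4 write@5
I4 mul r4: issue@5 deps=(1,1) exec_start@5 write@8
I5 add r1: issue@6 deps=(None,4) exec_start@8 write@11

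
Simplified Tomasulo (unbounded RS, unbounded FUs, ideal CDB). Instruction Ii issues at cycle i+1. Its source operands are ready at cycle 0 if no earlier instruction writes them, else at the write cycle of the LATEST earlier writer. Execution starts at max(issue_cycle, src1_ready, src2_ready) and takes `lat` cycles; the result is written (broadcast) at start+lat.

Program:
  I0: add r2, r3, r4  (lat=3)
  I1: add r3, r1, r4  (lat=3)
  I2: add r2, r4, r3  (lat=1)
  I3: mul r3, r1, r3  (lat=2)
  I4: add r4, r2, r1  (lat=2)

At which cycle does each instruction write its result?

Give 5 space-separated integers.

Answer: 4 5 6 7 8

Derivation:
I0 add r2: issue@1 deps=(None,None) exec_start@1 write@4
I1 add r3: issue@2 deps=(None,None) exec_start@2 write@5
I2 add r2: issue@3 deps=(None,1) exec_start@5 write@6
I3 mul r3: issue@4 deps=(None,1) exec_start@5 write@7
I4 add r4: issue@5 deps=(2,None) exec_start@6 write@8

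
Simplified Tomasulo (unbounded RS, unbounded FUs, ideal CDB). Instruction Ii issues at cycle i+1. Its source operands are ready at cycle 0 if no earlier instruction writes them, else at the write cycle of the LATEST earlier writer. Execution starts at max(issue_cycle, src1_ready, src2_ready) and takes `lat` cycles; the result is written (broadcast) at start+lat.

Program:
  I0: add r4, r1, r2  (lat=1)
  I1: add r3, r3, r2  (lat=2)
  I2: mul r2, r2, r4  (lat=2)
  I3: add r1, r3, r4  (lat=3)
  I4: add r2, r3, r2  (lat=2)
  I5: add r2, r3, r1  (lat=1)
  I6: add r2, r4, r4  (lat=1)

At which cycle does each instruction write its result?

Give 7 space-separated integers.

Answer: 2 4 5 7 7 8 8

Derivation:
I0 add r4: issue@1 deps=(None,None) exec_start@1 write@2
I1 add r3: issue@2 deps=(None,None) exec_start@2 write@4
I2 mul r2: issue@3 deps=(None,0) exec_start@3 write@5
I3 add r1: issue@4 deps=(1,0) exec_start@4 write@7
I4 add r2: issue@5 deps=(1,2) exec_start@5 write@7
I5 add r2: issue@6 deps=(1,3) exec_start@7 write@8
I6 add r2: issue@7 deps=(0,0) exec_start@7 write@8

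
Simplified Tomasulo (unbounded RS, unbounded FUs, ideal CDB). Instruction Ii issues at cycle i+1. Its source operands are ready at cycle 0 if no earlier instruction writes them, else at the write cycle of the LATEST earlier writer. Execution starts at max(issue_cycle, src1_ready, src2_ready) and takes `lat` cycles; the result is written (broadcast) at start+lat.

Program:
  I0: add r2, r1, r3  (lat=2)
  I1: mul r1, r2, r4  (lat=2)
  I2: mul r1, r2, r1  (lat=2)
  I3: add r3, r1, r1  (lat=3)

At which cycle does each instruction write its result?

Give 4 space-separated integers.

Answer: 3 5 7 10

Derivation:
I0 add r2: issue@1 deps=(None,None) exec_start@1 write@3
I1 mul r1: issue@2 deps=(0,None) exec_start@3 write@5
I2 mul r1: issue@3 deps=(0,1) exec_start@5 write@7
I3 add r3: issue@4 deps=(2,2) exec_start@7 write@10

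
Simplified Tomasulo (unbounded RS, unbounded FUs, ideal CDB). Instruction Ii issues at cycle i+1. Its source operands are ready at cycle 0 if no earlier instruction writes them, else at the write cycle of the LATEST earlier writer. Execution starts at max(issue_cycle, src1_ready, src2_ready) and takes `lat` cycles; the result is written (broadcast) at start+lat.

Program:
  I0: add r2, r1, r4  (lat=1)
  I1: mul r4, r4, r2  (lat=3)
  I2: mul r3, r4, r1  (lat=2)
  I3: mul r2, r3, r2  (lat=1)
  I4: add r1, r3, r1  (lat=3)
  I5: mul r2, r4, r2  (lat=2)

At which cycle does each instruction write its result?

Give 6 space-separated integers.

I0 add r2: issue@1 deps=(None,None) exec_start@1 write@2
I1 mul r4: issue@2 deps=(None,0) exec_start@2 write@5
I2 mul r3: issue@3 deps=(1,None) exec_start@5 write@7
I3 mul r2: issue@4 deps=(2,0) exec_start@7 write@8
I4 add r1: issue@5 deps=(2,None) exec_start@7 write@10
I5 mul r2: issue@6 deps=(1,3) exec_start@8 write@10

Answer: 2 5 7 8 10 10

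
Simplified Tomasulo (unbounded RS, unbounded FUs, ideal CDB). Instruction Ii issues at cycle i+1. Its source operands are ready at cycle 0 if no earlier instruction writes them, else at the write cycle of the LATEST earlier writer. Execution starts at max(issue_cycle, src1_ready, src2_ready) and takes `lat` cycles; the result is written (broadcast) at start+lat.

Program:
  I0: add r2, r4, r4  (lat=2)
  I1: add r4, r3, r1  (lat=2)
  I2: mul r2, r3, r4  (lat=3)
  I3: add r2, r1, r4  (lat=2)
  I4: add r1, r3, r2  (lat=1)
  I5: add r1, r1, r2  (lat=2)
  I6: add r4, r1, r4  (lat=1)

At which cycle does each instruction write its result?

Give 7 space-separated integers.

I0 add r2: issue@1 deps=(None,None) exec_start@1 write@3
I1 add r4: issue@2 deps=(None,None) exec_start@2 write@4
I2 mul r2: issue@3 deps=(None,1) exec_start@4 write@7
I3 add r2: issue@4 deps=(None,1) exec_start@4 write@6
I4 add r1: issue@5 deps=(None,3) exec_start@6 write@7
I5 add r1: issue@6 deps=(4,3) exec_start@7 write@9
I6 add r4: issue@7 deps=(5,1) exec_start@9 write@10

Answer: 3 4 7 6 7 9 10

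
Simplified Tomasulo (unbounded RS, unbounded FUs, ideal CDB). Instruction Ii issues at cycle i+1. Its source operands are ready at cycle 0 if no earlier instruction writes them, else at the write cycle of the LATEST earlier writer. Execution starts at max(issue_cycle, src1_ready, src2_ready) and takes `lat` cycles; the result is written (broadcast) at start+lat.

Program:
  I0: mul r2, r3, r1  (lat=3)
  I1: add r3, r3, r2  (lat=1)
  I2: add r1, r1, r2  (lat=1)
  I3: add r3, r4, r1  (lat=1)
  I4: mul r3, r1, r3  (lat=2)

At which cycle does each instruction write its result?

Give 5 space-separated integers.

Answer: 4 5 5 6 8

Derivation:
I0 mul r2: issue@1 deps=(None,None) exec_start@1 write@4
I1 add r3: issue@2 deps=(None,0) exec_start@4 write@5
I2 add r1: issue@3 deps=(None,0) exec_start@4 write@5
I3 add r3: issue@4 deps=(None,2) exec_start@5 write@6
I4 mul r3: issue@5 deps=(2,3) exec_start@6 write@8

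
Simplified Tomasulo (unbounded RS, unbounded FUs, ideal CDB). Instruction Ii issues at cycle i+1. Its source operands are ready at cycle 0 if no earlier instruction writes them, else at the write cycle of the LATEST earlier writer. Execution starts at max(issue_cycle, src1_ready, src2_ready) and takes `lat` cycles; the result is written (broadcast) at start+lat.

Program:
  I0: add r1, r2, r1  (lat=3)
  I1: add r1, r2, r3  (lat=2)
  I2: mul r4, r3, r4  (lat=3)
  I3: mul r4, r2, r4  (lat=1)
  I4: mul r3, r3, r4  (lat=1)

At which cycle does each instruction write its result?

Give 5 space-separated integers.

Answer: 4 4 6 7 8

Derivation:
I0 add r1: issue@1 deps=(None,None) exec_start@1 write@4
I1 add r1: issue@2 deps=(None,None) exec_start@2 write@4
I2 mul r4: issue@3 deps=(None,None) exec_start@3 write@6
I3 mul r4: issue@4 deps=(None,2) exec_start@6 write@7
I4 mul r3: issue@5 deps=(None,3) exec_start@7 write@8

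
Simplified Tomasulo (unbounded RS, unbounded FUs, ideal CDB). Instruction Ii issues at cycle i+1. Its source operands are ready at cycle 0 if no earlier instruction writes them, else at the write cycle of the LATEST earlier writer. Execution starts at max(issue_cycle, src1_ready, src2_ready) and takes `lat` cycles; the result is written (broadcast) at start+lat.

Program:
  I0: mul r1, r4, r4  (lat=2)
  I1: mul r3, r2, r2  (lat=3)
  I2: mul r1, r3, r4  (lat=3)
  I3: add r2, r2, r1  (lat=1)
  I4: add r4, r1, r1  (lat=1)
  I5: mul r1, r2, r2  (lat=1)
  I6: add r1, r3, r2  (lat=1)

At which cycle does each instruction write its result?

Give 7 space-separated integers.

I0 mul r1: issue@1 deps=(None,None) exec_start@1 write@3
I1 mul r3: issue@2 deps=(None,None) exec_start@2 write@5
I2 mul r1: issue@3 deps=(1,None) exec_start@5 write@8
I3 add r2: issue@4 deps=(None,2) exec_start@8 write@9
I4 add r4: issue@5 deps=(2,2) exec_start@8 write@9
I5 mul r1: issue@6 deps=(3,3) exec_start@9 write@10
I6 add r1: issue@7 deps=(1,3) exec_start@9 write@10

Answer: 3 5 8 9 9 10 10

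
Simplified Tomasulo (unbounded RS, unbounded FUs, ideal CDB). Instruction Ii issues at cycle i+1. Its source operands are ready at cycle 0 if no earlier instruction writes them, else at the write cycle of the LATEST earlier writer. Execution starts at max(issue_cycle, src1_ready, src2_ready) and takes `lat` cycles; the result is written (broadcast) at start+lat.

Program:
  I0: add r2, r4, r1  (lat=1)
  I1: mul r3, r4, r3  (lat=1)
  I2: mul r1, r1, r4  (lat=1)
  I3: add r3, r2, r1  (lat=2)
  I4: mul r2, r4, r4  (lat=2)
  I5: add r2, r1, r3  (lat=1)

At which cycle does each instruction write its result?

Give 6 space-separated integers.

I0 add r2: issue@1 deps=(None,None) exec_start@1 write@2
I1 mul r3: issue@2 deps=(None,None) exec_start@2 write@3
I2 mul r1: issue@3 deps=(None,None) exec_start@3 write@4
I3 add r3: issue@4 deps=(0,2) exec_start@4 write@6
I4 mul r2: issue@5 deps=(None,None) exec_start@5 write@7
I5 add r2: issue@6 deps=(2,3) exec_start@6 write@7

Answer: 2 3 4 6 7 7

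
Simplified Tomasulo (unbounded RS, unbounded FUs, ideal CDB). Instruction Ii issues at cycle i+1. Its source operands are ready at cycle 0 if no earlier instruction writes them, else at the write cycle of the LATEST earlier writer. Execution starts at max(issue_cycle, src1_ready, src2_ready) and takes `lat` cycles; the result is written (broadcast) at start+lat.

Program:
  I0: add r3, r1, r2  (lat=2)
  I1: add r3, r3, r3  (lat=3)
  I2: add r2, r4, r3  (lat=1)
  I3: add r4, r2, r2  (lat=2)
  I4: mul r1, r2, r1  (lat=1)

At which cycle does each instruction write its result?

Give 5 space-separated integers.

I0 add r3: issue@1 deps=(None,None) exec_start@1 write@3
I1 add r3: issue@2 deps=(0,0) exec_start@3 write@6
I2 add r2: issue@3 deps=(None,1) exec_start@6 write@7
I3 add r4: issue@4 deps=(2,2) exec_start@7 write@9
I4 mul r1: issue@5 deps=(2,None) exec_start@7 write@8

Answer: 3 6 7 9 8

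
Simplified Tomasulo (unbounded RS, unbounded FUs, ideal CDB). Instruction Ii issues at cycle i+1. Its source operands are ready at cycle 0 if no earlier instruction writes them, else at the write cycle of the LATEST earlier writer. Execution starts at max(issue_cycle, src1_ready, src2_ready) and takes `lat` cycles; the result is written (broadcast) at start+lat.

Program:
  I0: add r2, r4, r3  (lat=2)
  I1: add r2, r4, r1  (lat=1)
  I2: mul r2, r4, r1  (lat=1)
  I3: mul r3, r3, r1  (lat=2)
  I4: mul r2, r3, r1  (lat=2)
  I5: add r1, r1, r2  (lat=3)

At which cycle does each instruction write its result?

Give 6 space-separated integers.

I0 add r2: issue@1 deps=(None,None) exec_start@1 write@3
I1 add r2: issue@2 deps=(None,None) exec_start@2 write@3
I2 mul r2: issue@3 deps=(None,None) exec_start@3 write@4
I3 mul r3: issue@4 deps=(None,None) exec_start@4 write@6
I4 mul r2: issue@5 deps=(3,None) exec_start@6 write@8
I5 add r1: issue@6 deps=(None,4) exec_start@8 write@11

Answer: 3 3 4 6 8 11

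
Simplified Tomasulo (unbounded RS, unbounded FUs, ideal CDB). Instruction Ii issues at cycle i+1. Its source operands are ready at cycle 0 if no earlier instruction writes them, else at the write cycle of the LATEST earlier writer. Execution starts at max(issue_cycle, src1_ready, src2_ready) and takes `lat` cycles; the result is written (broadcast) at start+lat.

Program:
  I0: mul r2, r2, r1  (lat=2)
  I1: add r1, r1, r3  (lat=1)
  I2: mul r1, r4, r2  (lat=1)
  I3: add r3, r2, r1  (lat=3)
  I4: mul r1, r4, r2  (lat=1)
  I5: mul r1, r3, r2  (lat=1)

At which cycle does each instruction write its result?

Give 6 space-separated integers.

Answer: 3 3 4 7 6 8

Derivation:
I0 mul r2: issue@1 deps=(None,None) exec_start@1 write@3
I1 add r1: issue@2 deps=(None,None) exec_start@2 write@3
I2 mul r1: issue@3 deps=(None,0) exec_start@3 write@4
I3 add r3: issue@4 deps=(0,2) exec_start@4 write@7
I4 mul r1: issue@5 deps=(None,0) exec_start@5 write@6
I5 mul r1: issue@6 deps=(3,0) exec_start@7 write@8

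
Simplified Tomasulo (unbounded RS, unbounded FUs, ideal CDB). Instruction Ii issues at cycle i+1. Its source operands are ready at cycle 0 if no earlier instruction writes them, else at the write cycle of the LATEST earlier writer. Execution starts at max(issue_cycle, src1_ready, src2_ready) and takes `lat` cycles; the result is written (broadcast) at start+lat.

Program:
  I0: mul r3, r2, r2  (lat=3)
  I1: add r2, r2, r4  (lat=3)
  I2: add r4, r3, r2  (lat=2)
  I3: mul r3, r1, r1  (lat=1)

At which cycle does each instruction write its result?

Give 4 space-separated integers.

Answer: 4 5 7 5

Derivation:
I0 mul r3: issue@1 deps=(None,None) exec_start@1 write@4
I1 add r2: issue@2 deps=(None,None) exec_start@2 write@5
I2 add r4: issue@3 deps=(0,1) exec_start@5 write@7
I3 mul r3: issue@4 deps=(None,None) exec_start@4 write@5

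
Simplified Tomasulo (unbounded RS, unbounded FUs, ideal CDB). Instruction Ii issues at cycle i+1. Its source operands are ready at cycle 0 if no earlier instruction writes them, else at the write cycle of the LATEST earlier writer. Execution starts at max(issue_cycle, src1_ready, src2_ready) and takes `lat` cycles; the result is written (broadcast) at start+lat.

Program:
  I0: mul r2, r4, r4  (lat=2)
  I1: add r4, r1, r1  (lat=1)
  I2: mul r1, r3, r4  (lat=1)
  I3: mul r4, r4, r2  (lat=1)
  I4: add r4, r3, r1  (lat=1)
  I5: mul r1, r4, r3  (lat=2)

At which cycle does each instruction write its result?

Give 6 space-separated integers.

Answer: 3 3 4 5 6 8

Derivation:
I0 mul r2: issue@1 deps=(None,None) exec_start@1 write@3
I1 add r4: issue@2 deps=(None,None) exec_start@2 write@3
I2 mul r1: issue@3 deps=(None,1) exec_start@3 write@4
I3 mul r4: issue@4 deps=(1,0) exec_start@4 write@5
I4 add r4: issue@5 deps=(None,2) exec_start@5 write@6
I5 mul r1: issue@6 deps=(4,None) exec_start@6 write@8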